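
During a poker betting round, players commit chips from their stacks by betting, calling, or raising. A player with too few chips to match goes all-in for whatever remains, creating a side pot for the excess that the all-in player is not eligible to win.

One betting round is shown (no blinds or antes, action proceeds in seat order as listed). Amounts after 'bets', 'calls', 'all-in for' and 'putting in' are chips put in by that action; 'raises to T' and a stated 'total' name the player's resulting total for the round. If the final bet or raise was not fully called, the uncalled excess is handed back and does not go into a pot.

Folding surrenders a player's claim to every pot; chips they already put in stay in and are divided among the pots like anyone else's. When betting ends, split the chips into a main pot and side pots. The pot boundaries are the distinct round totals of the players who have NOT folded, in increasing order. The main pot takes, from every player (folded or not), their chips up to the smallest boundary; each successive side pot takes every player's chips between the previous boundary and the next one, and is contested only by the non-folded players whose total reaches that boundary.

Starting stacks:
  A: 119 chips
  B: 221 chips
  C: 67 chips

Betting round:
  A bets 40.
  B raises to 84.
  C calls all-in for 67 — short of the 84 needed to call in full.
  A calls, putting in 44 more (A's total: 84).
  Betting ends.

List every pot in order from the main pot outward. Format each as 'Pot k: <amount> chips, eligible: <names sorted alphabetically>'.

Pot 1: 201 chips, eligible: A, B, C
Pot 2: 34 chips, eligible: A, B

Derivation:
Contributions: A=84, B=84, C=67
Pot levels (distinct totals of non-folded players): 67, 84
Layer 1-67: 67 each from A, B, C = 67*3 = 201 chips; eligible A, B, C
Layer 68-84: 17 each from A, B = 17*2 = 34 chips; eligible A, B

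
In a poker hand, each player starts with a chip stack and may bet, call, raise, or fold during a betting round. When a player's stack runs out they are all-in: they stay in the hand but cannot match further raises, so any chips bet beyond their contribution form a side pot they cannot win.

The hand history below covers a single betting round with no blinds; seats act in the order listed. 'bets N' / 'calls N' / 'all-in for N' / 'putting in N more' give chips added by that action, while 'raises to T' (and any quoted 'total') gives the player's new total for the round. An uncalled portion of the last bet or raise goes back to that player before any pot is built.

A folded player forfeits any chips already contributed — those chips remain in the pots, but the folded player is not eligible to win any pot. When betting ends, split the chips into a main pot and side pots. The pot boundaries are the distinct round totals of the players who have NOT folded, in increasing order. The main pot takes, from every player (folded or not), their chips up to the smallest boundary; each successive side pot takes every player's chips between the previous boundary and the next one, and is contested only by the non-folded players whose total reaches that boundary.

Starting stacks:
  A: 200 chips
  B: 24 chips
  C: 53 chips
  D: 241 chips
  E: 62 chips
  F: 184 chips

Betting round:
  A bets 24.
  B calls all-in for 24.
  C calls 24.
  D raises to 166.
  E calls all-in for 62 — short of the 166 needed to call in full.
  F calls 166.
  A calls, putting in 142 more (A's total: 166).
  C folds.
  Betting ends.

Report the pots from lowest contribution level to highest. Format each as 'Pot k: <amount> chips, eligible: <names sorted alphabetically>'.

Pot 1: 144 chips, eligible: A, B, D, E, F
Pot 2: 152 chips, eligible: A, D, E, F
Pot 3: 312 chips, eligible: A, D, F

Derivation:
Contributions: A=166, B=24, C=24, D=166, E=62, F=166
Folded: C
Pot levels (distinct totals of non-folded players): 24, 62, 166
Layer 1-24: 24 each from A, B, C, D, E, F = 24*6 = 144 chips; eligible A, B, D, E, F
Layer 25-62: 38 each from A, D, E, F = 38*4 = 152 chips; eligible A, D, E, F
Layer 63-166: 104 each from A, D, F = 104*3 = 312 chips; eligible A, D, F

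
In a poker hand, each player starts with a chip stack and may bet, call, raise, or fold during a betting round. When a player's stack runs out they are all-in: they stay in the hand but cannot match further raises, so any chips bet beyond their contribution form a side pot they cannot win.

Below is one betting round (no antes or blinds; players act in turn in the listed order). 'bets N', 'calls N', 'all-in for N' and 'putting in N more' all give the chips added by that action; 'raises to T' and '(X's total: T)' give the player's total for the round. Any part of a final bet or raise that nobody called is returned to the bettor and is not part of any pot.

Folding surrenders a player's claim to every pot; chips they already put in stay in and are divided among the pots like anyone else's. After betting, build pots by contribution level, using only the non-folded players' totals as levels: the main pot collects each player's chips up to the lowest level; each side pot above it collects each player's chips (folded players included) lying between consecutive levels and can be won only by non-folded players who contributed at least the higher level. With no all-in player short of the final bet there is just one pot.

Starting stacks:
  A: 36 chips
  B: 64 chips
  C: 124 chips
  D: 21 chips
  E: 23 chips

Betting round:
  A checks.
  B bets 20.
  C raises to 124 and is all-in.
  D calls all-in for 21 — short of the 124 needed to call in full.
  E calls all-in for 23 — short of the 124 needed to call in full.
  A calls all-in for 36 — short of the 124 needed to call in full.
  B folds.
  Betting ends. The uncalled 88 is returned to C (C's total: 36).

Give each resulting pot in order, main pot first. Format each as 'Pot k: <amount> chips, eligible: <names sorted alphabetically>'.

Contributions (after 88 returned to C): A=36, B=20, C=36, D=21, E=23
Folded: B
Pot levels (distinct totals of non-folded players): 21, 23, 36
Layer 1-21: A 21 + B 20 + C 21 + D 21 + E 21 = 104 chips; eligible A, C, D, E
Layer 22-23: 2 each from A, C, E = 2*3 = 6 chips; eligible A, C, E
Layer 24-36: 13 each from A, C = 13*2 = 26 chips; eligible A, C

Pot 1: 104 chips, eligible: A, C, D, E
Pot 2: 6 chips, eligible: A, C, E
Pot 3: 26 chips, eligible: A, C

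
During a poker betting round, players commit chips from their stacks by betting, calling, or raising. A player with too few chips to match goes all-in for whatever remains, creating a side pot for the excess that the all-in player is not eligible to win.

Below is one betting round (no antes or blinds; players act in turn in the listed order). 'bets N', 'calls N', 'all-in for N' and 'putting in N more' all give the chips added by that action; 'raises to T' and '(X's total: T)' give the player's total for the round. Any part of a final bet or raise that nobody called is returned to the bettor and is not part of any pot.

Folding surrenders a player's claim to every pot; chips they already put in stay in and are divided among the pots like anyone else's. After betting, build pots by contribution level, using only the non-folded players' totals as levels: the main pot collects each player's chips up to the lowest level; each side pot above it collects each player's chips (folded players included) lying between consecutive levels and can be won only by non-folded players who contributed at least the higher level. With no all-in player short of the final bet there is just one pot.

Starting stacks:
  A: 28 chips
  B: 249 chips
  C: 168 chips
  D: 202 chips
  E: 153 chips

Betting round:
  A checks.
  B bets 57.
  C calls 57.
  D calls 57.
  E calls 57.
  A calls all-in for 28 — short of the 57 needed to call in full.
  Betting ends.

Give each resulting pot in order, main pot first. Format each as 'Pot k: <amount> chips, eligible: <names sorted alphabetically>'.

Pot 1: 140 chips, eligible: A, B, C, D, E
Pot 2: 116 chips, eligible: B, C, D, E

Derivation:
Contributions: A=28, B=57, C=57, D=57, E=57
Pot levels (distinct totals of non-folded players): 28, 57
Layer 1-28: 28 each from A, B, C, D, E = 28*5 = 140 chips; eligible A, B, C, D, E
Layer 29-57: 29 each from B, C, D, E = 29*4 = 116 chips; eligible B, C, D, E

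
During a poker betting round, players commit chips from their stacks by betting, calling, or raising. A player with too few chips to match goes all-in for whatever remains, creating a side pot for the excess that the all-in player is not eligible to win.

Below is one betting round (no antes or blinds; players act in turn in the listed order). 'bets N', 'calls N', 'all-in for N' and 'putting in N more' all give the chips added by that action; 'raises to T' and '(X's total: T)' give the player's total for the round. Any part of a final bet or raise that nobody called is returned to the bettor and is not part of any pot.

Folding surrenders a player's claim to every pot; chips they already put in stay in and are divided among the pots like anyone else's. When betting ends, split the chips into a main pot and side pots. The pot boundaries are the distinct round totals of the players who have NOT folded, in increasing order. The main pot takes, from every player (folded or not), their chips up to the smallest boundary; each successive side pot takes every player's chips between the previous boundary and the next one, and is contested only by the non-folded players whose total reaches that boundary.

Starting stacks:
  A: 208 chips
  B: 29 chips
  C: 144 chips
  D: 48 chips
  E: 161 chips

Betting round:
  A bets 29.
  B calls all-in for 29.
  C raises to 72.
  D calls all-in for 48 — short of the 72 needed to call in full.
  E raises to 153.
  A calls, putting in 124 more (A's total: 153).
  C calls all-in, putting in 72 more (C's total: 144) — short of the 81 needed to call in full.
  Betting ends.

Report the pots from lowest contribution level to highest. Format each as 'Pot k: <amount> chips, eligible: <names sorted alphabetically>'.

Pot 1: 145 chips, eligible: A, B, C, D, E
Pot 2: 76 chips, eligible: A, C, D, E
Pot 3: 288 chips, eligible: A, C, E
Pot 4: 18 chips, eligible: A, E

Derivation:
Contributions: A=153, B=29, C=144, D=48, E=153
Pot levels (distinct totals of non-folded players): 29, 48, 144, 153
Layer 1-29: 29 each from A, B, C, D, E = 29*5 = 145 chips; eligible A, B, C, D, E
Layer 30-48: 19 each from A, C, D, E = 19*4 = 76 chips; eligible A, C, D, E
Layer 49-144: 96 each from A, C, E = 96*3 = 288 chips; eligible A, C, E
Layer 145-153: 9 each from A, E = 9*2 = 18 chips; eligible A, E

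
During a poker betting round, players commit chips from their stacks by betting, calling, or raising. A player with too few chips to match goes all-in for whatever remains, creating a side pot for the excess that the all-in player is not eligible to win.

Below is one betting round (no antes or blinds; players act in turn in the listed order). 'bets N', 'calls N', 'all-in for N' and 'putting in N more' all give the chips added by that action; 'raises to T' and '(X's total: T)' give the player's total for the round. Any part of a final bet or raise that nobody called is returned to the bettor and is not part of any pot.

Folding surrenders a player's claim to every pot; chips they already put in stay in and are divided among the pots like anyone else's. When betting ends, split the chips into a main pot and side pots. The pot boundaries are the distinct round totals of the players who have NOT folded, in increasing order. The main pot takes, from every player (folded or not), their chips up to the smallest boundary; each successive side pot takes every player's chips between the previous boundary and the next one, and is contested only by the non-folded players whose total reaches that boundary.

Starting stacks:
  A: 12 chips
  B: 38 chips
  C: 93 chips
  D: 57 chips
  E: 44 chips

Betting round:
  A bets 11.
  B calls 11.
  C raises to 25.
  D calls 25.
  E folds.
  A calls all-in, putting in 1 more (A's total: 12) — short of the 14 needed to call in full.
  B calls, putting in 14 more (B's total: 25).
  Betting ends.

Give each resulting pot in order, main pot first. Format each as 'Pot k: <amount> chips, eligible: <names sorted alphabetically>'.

Pot 1: 48 chips, eligible: A, B, C, D
Pot 2: 39 chips, eligible: B, C, D

Derivation:
Contributions: A=12, B=25, C=25, D=25
Folded: E
Pot levels (distinct totals of non-folded players): 12, 25
Layer 1-12: 12 each from A, B, C, D = 12*4 = 48 chips; eligible A, B, C, D
Layer 13-25: 13 each from B, C, D = 13*3 = 39 chips; eligible B, C, D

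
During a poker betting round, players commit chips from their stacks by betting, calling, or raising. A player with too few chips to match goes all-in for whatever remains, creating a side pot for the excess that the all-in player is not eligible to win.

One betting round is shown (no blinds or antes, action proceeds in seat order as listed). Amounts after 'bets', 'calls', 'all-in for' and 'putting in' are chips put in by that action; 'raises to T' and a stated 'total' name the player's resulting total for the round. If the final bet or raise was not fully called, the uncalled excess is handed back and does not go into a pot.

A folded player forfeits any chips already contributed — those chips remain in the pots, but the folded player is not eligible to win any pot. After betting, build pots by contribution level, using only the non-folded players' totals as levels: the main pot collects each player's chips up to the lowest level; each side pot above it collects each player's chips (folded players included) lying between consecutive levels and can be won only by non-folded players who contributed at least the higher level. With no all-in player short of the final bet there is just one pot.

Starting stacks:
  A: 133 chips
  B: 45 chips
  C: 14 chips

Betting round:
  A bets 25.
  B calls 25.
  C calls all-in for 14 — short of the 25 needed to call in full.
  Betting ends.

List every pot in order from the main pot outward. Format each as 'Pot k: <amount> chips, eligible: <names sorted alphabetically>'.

Pot 1: 42 chips, eligible: A, B, C
Pot 2: 22 chips, eligible: A, B

Derivation:
Contributions: A=25, B=25, C=14
Pot levels (distinct totals of non-folded players): 14, 25
Layer 1-14: 14 each from A, B, C = 14*3 = 42 chips; eligible A, B, C
Layer 15-25: 11 each from A, B = 11*2 = 22 chips; eligible A, B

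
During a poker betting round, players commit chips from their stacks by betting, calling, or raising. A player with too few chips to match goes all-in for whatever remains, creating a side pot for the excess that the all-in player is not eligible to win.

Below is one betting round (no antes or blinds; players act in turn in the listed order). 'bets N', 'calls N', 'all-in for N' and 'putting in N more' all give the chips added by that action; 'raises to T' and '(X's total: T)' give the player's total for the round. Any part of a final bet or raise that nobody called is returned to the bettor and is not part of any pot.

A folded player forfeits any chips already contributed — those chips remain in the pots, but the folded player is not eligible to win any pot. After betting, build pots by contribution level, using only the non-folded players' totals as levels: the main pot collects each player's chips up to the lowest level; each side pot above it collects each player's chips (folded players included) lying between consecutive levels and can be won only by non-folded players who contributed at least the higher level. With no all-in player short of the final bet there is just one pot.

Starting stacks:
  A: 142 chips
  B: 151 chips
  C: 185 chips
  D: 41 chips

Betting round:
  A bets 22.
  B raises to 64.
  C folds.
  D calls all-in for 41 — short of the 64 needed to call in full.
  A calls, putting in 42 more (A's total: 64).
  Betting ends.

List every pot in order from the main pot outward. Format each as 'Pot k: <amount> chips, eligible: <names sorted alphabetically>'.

Pot 1: 123 chips, eligible: A, B, D
Pot 2: 46 chips, eligible: A, B

Derivation:
Contributions: A=64, B=64, D=41
Folded: C
Pot levels (distinct totals of non-folded players): 41, 64
Layer 1-41: 41 each from A, B, D = 41*3 = 123 chips; eligible A, B, D
Layer 42-64: 23 each from A, B = 23*2 = 46 chips; eligible A, B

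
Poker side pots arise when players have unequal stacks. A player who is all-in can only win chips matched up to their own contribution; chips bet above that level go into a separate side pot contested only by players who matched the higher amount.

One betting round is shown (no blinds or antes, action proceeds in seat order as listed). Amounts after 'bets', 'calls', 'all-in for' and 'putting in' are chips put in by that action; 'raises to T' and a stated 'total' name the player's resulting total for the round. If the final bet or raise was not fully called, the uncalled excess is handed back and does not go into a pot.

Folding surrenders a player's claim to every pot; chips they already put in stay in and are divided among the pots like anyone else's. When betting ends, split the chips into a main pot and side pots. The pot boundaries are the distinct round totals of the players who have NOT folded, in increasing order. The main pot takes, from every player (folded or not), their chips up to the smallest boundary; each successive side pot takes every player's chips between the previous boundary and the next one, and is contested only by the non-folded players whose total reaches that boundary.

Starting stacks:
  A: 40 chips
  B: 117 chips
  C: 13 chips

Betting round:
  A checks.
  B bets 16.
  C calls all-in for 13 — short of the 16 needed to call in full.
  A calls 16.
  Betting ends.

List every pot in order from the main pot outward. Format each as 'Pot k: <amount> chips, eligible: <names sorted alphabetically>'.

Contributions: A=16, B=16, C=13
Pot levels (distinct totals of non-folded players): 13, 16
Layer 1-13: 13 each from A, B, C = 13*3 = 39 chips; eligible A, B, C
Layer 14-16: 3 each from A, B = 3*2 = 6 chips; eligible A, B

Pot 1: 39 chips, eligible: A, B, C
Pot 2: 6 chips, eligible: A, B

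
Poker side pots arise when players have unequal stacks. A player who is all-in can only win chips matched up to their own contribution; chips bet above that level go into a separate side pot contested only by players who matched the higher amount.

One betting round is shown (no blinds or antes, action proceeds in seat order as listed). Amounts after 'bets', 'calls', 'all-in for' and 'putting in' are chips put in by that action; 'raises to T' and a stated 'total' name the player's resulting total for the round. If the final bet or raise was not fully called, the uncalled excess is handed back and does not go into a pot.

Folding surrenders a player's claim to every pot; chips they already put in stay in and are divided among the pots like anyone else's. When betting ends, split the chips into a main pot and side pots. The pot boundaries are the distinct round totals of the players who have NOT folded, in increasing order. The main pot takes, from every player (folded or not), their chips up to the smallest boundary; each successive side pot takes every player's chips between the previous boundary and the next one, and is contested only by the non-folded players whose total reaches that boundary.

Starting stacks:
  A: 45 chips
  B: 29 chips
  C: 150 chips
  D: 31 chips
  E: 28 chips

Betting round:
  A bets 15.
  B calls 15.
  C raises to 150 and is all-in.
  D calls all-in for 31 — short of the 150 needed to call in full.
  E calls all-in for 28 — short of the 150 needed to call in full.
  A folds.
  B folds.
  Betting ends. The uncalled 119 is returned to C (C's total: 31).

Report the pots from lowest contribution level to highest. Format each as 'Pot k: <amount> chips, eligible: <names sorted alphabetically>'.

Contributions (after 119 returned to C): A=15, B=15, C=31, D=31, E=28
Folded: A, B
Pot levels (distinct totals of non-folded players): 28, 31
Layer 1-28: A 15 + B 15 + C 28 + D 28 + E 28 = 114 chips; eligible C, D, E
Layer 29-31: 3 each from C, D = 3*2 = 6 chips; eligible C, D

Pot 1: 114 chips, eligible: C, D, E
Pot 2: 6 chips, eligible: C, D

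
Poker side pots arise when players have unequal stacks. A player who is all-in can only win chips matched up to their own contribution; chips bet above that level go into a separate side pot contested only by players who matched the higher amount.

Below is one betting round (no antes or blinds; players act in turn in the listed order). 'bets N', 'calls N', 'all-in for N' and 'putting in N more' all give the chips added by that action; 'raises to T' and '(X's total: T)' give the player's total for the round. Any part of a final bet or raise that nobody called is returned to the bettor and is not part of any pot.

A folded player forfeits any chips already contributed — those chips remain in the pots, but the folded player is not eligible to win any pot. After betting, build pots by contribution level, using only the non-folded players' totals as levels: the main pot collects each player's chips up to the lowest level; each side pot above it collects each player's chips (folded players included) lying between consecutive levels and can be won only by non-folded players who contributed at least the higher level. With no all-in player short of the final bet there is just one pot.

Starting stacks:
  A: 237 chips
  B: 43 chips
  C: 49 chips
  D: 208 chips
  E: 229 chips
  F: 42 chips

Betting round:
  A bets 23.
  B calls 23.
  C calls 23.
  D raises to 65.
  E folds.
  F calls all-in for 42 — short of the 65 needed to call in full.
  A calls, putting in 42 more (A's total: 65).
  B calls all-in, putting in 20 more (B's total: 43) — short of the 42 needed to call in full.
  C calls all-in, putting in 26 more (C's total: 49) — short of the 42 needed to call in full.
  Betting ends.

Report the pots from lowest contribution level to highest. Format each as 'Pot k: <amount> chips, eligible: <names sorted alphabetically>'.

Pot 1: 210 chips, eligible: A, B, C, D, F
Pot 2: 4 chips, eligible: A, B, C, D
Pot 3: 18 chips, eligible: A, C, D
Pot 4: 32 chips, eligible: A, D

Derivation:
Contributions: A=65, B=43, C=49, D=65, F=42
Folded: E
Pot levels (distinct totals of non-folded players): 42, 43, 49, 65
Layer 1-42: 42 each from A, B, C, D, F = 42*5 = 210 chips; eligible A, B, C, D, F
Layer 43-43: 1 each from A, B, C, D = 1*4 = 4 chips; eligible A, B, C, D
Layer 44-49: 6 each from A, C, D = 6*3 = 18 chips; eligible A, C, D
Layer 50-65: 16 each from A, D = 16*2 = 32 chips; eligible A, D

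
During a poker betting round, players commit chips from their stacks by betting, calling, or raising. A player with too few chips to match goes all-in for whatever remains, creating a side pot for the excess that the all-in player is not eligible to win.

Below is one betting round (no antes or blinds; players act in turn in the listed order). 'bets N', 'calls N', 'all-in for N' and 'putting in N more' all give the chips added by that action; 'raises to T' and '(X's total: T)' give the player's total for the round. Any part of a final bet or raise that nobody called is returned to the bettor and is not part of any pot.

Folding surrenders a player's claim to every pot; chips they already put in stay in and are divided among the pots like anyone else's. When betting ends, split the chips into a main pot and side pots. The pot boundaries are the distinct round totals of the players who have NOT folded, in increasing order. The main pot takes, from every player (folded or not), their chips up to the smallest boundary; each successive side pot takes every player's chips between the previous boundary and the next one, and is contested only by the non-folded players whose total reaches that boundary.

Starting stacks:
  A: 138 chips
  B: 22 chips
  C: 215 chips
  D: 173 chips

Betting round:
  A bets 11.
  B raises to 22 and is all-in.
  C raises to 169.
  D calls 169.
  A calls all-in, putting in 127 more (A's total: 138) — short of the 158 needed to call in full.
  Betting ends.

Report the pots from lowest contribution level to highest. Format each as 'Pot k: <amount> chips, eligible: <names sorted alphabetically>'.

Contributions: A=138, B=22, C=169, D=169
Pot levels (distinct totals of non-folded players): 22, 138, 169
Layer 1-22: 22 each from A, B, C, D = 22*4 = 88 chips; eligible A, B, C, D
Layer 23-138: 116 each from A, C, D = 116*3 = 348 chips; eligible A, C, D
Layer 139-169: 31 each from C, D = 31*2 = 62 chips; eligible C, D

Pot 1: 88 chips, eligible: A, B, C, D
Pot 2: 348 chips, eligible: A, C, D
Pot 3: 62 chips, eligible: C, D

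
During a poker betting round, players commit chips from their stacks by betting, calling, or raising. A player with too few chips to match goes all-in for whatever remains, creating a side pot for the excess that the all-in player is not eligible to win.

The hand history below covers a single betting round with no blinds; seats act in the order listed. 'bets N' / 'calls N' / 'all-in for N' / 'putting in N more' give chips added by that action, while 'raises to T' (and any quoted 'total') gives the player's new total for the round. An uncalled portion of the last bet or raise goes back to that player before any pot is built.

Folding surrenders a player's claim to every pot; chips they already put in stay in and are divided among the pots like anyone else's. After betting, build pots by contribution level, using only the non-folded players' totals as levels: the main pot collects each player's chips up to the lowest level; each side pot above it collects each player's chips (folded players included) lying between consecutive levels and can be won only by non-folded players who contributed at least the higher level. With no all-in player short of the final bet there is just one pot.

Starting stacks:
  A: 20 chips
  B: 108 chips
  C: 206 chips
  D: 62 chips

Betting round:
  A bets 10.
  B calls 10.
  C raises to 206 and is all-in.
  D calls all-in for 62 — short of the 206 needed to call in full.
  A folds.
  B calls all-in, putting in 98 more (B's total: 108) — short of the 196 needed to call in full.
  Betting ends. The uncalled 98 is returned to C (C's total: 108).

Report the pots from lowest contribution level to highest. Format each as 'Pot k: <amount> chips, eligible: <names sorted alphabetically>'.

Contributions (after 98 returned to C): A=10, B=108, C=108, D=62
Folded: A
Pot levels (distinct totals of non-folded players): 62, 108
Layer 1-62: A 10 + B 62 + C 62 + D 62 = 196 chips; eligible B, C, D
Layer 63-108: 46 each from B, C = 46*2 = 92 chips; eligible B, C

Pot 1: 196 chips, eligible: B, C, D
Pot 2: 92 chips, eligible: B, C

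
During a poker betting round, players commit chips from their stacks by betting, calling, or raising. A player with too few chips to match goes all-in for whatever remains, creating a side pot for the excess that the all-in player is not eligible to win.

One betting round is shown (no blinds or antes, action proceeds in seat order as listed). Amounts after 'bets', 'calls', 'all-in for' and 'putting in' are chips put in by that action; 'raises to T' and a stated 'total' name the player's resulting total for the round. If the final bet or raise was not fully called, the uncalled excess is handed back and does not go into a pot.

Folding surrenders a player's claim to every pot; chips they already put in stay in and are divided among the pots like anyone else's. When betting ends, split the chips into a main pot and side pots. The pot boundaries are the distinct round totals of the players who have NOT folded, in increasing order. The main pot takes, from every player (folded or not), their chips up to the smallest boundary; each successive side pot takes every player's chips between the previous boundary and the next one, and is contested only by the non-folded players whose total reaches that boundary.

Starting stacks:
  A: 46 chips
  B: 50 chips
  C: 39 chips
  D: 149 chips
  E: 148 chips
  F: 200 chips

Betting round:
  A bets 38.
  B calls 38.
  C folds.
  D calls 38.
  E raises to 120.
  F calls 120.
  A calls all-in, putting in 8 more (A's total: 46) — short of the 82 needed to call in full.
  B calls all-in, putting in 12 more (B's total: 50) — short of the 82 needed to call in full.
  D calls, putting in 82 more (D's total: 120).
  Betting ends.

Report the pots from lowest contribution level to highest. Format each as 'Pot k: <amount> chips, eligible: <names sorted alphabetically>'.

Pot 1: 230 chips, eligible: A, B, D, E, F
Pot 2: 16 chips, eligible: B, D, E, F
Pot 3: 210 chips, eligible: D, E, F

Derivation:
Contributions: A=46, B=50, D=120, E=120, F=120
Folded: C
Pot levels (distinct totals of non-folded players): 46, 50, 120
Layer 1-46: 46 each from A, B, D, E, F = 46*5 = 230 chips; eligible A, B, D, E, F
Layer 47-50: 4 each from B, D, E, F = 4*4 = 16 chips; eligible B, D, E, F
Layer 51-120: 70 each from D, E, F = 70*3 = 210 chips; eligible D, E, F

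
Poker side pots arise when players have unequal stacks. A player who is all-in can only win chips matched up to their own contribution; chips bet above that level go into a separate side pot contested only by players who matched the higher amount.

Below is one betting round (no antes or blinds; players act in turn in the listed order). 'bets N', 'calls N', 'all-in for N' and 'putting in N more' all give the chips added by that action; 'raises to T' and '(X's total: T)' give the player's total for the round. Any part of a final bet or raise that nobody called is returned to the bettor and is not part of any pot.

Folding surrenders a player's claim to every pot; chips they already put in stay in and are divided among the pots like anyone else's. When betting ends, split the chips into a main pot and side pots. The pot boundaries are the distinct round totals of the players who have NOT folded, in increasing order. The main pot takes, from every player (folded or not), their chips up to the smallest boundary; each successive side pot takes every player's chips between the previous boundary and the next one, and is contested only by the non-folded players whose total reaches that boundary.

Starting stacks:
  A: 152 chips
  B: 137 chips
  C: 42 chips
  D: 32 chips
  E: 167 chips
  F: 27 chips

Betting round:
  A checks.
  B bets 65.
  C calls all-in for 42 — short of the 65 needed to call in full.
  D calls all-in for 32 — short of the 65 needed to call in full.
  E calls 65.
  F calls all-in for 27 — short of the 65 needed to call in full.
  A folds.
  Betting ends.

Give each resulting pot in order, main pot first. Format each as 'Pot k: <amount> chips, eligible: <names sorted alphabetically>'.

Contributions: B=65, C=42, D=32, E=65, F=27
Folded: A
Pot levels (distinct totals of non-folded players): 27, 32, 42, 65
Layer 1-27: 27 each from B, C, D, E, F = 27*5 = 135 chips; eligible B, C, D, E, F
Layer 28-32: 5 each from B, C, D, E = 5*4 = 20 chips; eligible B, C, D, E
Layer 33-42: 10 each from B, C, E = 10*3 = 30 chips; eligible B, C, E
Layer 43-65: 23 each from B, E = 23*2 = 46 chips; eligible B, E

Pot 1: 135 chips, eligible: B, C, D, E, F
Pot 2: 20 chips, eligible: B, C, D, E
Pot 3: 30 chips, eligible: B, C, E
Pot 4: 46 chips, eligible: B, E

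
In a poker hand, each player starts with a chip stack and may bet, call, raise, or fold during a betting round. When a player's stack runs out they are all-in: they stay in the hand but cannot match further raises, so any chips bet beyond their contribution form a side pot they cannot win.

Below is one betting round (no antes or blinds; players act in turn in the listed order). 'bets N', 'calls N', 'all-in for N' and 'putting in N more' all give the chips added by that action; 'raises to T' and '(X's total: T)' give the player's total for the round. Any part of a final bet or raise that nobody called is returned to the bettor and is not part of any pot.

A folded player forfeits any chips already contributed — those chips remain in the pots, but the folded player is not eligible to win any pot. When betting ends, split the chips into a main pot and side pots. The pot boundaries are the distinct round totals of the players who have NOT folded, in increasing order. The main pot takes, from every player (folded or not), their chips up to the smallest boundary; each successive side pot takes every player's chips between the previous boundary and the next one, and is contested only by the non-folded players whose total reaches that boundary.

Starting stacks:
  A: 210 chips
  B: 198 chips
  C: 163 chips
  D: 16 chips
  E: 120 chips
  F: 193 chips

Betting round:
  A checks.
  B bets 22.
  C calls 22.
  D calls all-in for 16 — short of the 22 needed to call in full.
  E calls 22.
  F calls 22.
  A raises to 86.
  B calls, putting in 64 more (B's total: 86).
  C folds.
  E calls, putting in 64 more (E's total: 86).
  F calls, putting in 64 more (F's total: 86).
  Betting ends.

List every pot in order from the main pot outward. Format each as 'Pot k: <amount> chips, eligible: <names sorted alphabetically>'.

Contributions: A=86, B=86, C=22, D=16, E=86, F=86
Folded: C
Pot levels (distinct totals of non-folded players): 16, 86
Layer 1-16: 16 each from A, B, C, D, E, F = 16*6 = 96 chips; eligible A, B, D, E, F
Layer 17-86: A 70 + B 70 + C 6 + E 70 + F 70 = 286 chips; eligible A, B, E, F

Pot 1: 96 chips, eligible: A, B, D, E, F
Pot 2: 286 chips, eligible: A, B, E, F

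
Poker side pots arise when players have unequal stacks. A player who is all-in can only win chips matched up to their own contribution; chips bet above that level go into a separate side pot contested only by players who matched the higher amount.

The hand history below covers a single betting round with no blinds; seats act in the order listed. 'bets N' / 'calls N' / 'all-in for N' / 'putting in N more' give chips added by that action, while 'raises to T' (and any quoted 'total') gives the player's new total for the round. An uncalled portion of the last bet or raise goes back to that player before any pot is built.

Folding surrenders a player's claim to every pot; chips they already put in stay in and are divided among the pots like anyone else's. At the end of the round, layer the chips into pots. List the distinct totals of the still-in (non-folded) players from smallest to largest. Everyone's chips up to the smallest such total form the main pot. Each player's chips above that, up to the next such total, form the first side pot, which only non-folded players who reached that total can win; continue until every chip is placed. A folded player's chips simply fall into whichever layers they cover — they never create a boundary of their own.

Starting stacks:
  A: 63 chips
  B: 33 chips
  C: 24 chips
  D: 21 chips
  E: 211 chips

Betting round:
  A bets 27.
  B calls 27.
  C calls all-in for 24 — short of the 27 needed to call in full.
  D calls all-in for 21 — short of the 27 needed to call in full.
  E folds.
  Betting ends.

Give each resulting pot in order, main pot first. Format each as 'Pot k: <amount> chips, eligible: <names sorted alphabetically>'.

Pot 1: 84 chips, eligible: A, B, C, D
Pot 2: 9 chips, eligible: A, B, C
Pot 3: 6 chips, eligible: A, B

Derivation:
Contributions: A=27, B=27, C=24, D=21
Folded: E
Pot levels (distinct totals of non-folded players): 21, 24, 27
Layer 1-21: 21 each from A, B, C, D = 21*4 = 84 chips; eligible A, B, C, D
Layer 22-24: 3 each from A, B, C = 3*3 = 9 chips; eligible A, B, C
Layer 25-27: 3 each from A, B = 3*2 = 6 chips; eligible A, B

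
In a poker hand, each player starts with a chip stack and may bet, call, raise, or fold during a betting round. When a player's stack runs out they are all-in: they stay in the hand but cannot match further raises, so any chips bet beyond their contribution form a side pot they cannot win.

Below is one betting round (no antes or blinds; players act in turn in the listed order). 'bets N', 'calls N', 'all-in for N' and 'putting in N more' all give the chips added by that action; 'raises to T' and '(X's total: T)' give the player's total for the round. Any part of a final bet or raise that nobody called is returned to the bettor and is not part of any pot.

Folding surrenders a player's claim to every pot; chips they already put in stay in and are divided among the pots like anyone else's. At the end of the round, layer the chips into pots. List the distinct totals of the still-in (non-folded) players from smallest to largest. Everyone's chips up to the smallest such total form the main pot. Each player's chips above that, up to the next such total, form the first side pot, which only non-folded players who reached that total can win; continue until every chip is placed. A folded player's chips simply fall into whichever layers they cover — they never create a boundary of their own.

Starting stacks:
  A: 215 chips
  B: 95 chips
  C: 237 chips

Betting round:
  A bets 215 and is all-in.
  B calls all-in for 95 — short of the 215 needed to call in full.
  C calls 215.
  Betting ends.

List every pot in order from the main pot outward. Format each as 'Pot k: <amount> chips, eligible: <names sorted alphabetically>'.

Pot 1: 285 chips, eligible: A, B, C
Pot 2: 240 chips, eligible: A, C

Derivation:
Contributions: A=215, B=95, C=215
Pot levels (distinct totals of non-folded players): 95, 215
Layer 1-95: 95 each from A, B, C = 95*3 = 285 chips; eligible A, B, C
Layer 96-215: 120 each from A, C = 120*2 = 240 chips; eligible A, C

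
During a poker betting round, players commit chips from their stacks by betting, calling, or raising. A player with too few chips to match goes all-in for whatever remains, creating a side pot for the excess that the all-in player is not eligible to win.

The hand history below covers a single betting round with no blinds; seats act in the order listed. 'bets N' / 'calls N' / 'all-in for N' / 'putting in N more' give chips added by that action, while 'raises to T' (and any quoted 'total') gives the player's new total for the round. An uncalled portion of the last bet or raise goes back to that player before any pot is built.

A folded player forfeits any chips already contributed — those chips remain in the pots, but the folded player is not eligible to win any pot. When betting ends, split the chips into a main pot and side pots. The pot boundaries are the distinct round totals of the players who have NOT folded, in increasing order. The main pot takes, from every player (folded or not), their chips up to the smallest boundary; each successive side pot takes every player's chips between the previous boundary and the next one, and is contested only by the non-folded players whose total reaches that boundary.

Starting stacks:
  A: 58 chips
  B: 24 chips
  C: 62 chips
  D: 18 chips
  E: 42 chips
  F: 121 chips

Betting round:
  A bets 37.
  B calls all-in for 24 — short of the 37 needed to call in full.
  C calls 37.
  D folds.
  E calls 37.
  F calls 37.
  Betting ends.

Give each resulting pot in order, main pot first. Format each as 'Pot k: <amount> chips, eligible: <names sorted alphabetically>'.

Contributions: A=37, B=24, C=37, E=37, F=37
Folded: D
Pot levels (distinct totals of non-folded players): 24, 37
Layer 1-24: 24 each from A, B, C, E, F = 24*5 = 120 chips; eligible A, B, C, E, F
Layer 25-37: 13 each from A, C, E, F = 13*4 = 52 chips; eligible A, C, E, F

Pot 1: 120 chips, eligible: A, B, C, E, F
Pot 2: 52 chips, eligible: A, C, E, F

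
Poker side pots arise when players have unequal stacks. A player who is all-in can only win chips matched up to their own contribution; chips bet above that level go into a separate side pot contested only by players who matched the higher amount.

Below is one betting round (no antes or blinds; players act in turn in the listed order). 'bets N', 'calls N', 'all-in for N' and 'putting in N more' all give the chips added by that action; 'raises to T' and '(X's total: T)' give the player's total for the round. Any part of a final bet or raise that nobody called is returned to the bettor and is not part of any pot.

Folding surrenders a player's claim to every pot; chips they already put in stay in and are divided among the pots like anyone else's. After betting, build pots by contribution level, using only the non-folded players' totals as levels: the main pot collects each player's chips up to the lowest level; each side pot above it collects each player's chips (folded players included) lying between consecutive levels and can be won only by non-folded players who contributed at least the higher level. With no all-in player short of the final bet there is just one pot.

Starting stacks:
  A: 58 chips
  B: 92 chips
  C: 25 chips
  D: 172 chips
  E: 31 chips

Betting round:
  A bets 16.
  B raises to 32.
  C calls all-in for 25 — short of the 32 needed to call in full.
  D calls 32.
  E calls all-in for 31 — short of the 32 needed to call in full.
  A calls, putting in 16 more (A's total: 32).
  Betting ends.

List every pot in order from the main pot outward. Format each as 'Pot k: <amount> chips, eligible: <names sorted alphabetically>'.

Pot 1: 125 chips, eligible: A, B, C, D, E
Pot 2: 24 chips, eligible: A, B, D, E
Pot 3: 3 chips, eligible: A, B, D

Derivation:
Contributions: A=32, B=32, C=25, D=32, E=31
Pot levels (distinct totals of non-folded players): 25, 31, 32
Layer 1-25: 25 each from A, B, C, D, E = 25*5 = 125 chips; eligible A, B, C, D, E
Layer 26-31: 6 each from A, B, D, E = 6*4 = 24 chips; eligible A, B, D, E
Layer 32-32: 1 each from A, B, D = 1*3 = 3 chips; eligible A, B, D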